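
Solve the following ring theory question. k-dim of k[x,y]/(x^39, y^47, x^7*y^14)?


k[x,y]/I, I = (x^39, y^47, x^7*y^14)
Rect: 39x47=1833. Corner: (39-7)x(47-14)=1056.
dim = 1833-1056 = 777


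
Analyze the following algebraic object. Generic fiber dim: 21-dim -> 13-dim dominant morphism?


dim(fiber)=dim(X)-dim(Y)=21-13=8


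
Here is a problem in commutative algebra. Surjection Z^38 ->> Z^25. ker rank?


rank(ker) = 38-25 = 13


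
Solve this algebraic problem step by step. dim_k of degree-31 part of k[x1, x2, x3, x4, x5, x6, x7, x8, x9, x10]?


C(d+n-1,n-1)=C(40,9)=273438880


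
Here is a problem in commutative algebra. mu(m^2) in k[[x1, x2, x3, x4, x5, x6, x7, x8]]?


C(n+d-1,d)=C(9,2)=36


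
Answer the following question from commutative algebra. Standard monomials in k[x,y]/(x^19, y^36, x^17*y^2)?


k[x,y]/I, I = (x^19, y^36, x^17*y^2)
Rect: 19x36=684. Corner: (19-17)x(36-2)=68.
dim = 684-68 = 616


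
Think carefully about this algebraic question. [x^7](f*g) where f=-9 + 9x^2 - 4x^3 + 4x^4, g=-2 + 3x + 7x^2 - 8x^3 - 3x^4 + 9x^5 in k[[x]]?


[x^7] = sum a_i*b_j, i+j=7
  9*9=81
  -4*-3=12
  4*-8=-32
Sum=61


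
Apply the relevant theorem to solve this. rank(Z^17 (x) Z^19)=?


rank(M(x)N) = rank(M)*rank(N)
17*19 = 323


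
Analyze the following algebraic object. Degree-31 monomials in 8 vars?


C(d+n-1,n-1)=C(38,7)=12620256


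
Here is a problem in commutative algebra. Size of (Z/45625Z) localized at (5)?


5-primary part: 45625=5^4*73
Size=5^4=625


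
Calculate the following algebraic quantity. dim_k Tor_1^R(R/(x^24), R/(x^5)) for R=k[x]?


Tor_1(R/I,R/J)=(I cap J)/IJ=(x^24)/(x^29)
dim=29-24=min(24,5)=5


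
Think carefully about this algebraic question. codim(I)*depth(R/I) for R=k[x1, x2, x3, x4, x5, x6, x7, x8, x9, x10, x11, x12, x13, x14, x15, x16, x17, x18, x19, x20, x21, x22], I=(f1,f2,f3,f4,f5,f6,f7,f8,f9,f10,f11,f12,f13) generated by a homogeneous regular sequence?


codim=13, depth=dim(R/I)=22-13=9
Product=13*9=117


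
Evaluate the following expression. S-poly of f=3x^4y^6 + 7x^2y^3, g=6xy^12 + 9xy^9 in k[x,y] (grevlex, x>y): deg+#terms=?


LT(f)=3x^4y^6, LT(g)=6xy^12
lcm(LM)=x^4y^12
S(f,g) (scaled by 18 to clear denominators) = 6y^6*f - 3x^3*g = -27x^4y^9 + 42x^2y^9
2 terms, deg 13.
13+2=15


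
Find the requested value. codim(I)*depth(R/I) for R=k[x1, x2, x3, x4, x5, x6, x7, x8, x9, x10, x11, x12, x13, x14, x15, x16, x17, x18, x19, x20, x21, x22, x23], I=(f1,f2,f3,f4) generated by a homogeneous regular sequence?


codim=4, depth=dim(R/I)=23-4=19
Product=4*19=76


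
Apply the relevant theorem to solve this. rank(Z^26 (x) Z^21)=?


rank(M(x)N) = rank(M)*rank(N)
26*21 = 546


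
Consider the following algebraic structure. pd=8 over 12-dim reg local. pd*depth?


pd+depth=12
depth=12-8=4
pd*depth=8*4=32


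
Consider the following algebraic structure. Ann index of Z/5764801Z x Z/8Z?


Exponent = lcm of the cyclic orders; pairwise coprime => product.
7^8*2^3=5764801*8=46118408


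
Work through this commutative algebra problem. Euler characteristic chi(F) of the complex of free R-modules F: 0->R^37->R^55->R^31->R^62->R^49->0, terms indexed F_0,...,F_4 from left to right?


chi = sum (-1)^i * rank:
(-1)^0*37=37
(-1)^1*55=-55
(-1)^2*31=31
(-1)^3*62=-62
(-1)^4*49=49
chi=0


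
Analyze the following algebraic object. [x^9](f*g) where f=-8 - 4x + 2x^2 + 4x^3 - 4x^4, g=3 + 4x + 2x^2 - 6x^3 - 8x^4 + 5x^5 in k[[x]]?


[x^9] = sum a_i*b_j, i+j=9
  -4*5=-20
Sum=-20


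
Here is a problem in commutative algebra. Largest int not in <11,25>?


gcd(11,25)=1 => F=ab-a-b=11*25-11-25=275-36=239


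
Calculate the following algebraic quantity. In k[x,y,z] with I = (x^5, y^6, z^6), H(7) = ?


Need i<5, j<6, k<6 with i+j+k=7.
For each i, j ranges over max(0,7-i-5)..min(5,7-i):
  i=0: j in [2,5] -> 4
  i=1: j in [1,5] -> 5
  i=2: j in [0,5] -> 6
  i=3: j in [0,4] -> 5
  i=4: j in [0,3] -> 4
H(7) = 4+5+6+5+4 = 24


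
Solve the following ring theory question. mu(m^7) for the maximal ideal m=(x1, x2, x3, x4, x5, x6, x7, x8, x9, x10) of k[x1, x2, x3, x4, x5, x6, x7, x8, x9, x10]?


Graded Nakayama: mu(m^d) = dim_k (m^d/m^(d+1)) = #degree-7 monomials in 10 vars
C(n+d-1,d)=C(16,7)=11440


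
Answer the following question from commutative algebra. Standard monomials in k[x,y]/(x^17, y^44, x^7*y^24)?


k[x,y]/I, I = (x^17, y^44, x^7*y^24)
Rect: 17x44=748. Corner: (17-7)x(44-24)=200.
dim = 748-200 = 548


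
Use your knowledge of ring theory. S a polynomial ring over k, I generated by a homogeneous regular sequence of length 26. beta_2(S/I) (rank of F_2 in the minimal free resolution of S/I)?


Regular sequence => Koszul complex is the minimal free resolution.
Syz_1 minimally generated by Koszul relations f_i*e_j - f_j*e_i (i<j): mu(Syz_1) = beta_2 = C(m,2) = m(m-1)/2
m=26
26*25/2 = 325


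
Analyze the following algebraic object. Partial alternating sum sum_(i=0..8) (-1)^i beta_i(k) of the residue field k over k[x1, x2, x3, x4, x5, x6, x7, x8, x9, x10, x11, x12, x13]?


Koszul resolution: beta_i(k)=C(n,i), n=13
sum_(i=0..p) (-1)^i C(n,i) = (-1)^p C(n-1,p)
(-1)^8*C(12,8) = (-1)^8*495 = 495


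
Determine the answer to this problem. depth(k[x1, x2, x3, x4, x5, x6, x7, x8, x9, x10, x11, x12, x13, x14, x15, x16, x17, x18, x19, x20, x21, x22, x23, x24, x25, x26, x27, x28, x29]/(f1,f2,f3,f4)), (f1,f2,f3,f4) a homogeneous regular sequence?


depth(R)=29
depth(R/I)=29-4=25


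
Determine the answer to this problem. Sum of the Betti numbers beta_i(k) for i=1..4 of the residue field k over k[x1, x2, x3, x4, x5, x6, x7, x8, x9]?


Koszul resolution: beta_i(k)=C(n,i), n=9
C(9,1)=9, C(9,2)=36, C(9,3)=84, C(9,4)=126
Sum=255


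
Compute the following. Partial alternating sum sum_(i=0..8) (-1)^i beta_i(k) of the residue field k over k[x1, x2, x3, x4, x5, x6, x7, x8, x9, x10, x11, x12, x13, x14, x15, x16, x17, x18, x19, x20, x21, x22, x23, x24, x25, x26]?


Koszul resolution: beta_i(k)=C(n,i), n=26
sum_(i=0..p) (-1)^i C(n,i) = (-1)^p C(n-1,p)
(-1)^8*C(25,8) = (-1)^8*1081575 = 1081575


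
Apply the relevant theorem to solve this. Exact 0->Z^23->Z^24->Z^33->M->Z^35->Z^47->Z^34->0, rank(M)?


Alt sum=0:
(-1)^0*23 + (-1)^1*24 + (-1)^2*33 + (-1)^3*? + (-1)^4*35 + (-1)^5*47 + (-1)^6*34=0
rank(M)=54


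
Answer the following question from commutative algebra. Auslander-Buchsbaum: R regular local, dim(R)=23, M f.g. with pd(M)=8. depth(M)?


pd+depth=depth(R)=23
depth=23-8=15


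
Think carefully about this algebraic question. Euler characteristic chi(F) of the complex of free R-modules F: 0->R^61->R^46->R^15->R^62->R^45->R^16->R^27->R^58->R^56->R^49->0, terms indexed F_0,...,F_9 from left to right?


chi = sum (-1)^i * rank:
(-1)^0*61=61
(-1)^1*46=-46
(-1)^2*15=15
(-1)^3*62=-62
(-1)^4*45=45
(-1)^5*16=-16
(-1)^6*27=27
(-1)^7*58=-58
(-1)^8*56=56
(-1)^9*49=-49
chi=-27


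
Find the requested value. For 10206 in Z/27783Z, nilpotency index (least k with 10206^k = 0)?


10206^k mod 27783:
k=1: 10206
k=2: 3969
k=3: 0
First zero at k = 3


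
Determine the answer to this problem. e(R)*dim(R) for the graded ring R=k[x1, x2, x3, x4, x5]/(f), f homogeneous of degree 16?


e(R)=deg(f)=16, dim(R)=5-1=4
e*dim=16*4=64


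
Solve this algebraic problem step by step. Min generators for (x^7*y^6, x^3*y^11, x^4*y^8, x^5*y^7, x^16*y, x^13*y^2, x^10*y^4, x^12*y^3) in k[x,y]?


Remove redundant (divisible by others).
Min: x^16*y, x^13*y^2, x^12*y^3, x^10*y^4, x^7*y^6, x^5*y^7, x^4*y^8, x^3*y^11
Count=8


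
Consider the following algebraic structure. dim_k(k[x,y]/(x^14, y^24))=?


Basis: x^i*y^j, i<14, j<24
14*24=336


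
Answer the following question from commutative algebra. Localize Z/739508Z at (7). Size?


7-primary part: 739508=7^5*44
Size=7^5=16807


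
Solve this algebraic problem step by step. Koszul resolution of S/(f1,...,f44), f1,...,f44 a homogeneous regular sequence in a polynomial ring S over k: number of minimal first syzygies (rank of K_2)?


Regular sequence => Koszul complex is the minimal free resolution.
Syz_1 minimally generated by Koszul relations f_i*e_j - f_j*e_i (i<j): mu(Syz_1) = beta_2 = C(m,2) = m(m-1)/2
m=44
44*43/2 = 946


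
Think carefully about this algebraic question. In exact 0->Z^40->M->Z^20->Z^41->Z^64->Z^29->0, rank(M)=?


Alt sum=0:
(-1)^0*40 + (-1)^1*? + (-1)^2*20 + (-1)^3*41 + (-1)^4*64 + (-1)^5*29=0
rank(M)=54


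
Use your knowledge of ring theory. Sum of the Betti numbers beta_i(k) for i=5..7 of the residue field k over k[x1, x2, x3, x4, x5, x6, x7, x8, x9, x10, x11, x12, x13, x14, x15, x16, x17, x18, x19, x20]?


Koszul resolution: beta_i(k)=C(n,i), n=20
C(20,5)=15504, C(20,6)=38760, C(20,7)=77520
Sum=131784


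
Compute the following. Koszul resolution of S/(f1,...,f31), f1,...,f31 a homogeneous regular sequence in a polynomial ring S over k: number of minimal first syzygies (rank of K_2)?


Regular sequence => Koszul complex is the minimal free resolution.
Syz_1 minimally generated by Koszul relations f_i*e_j - f_j*e_i (i<j): mu(Syz_1) = beta_2 = C(m,2) = m(m-1)/2
m=31
31*30/2 = 465


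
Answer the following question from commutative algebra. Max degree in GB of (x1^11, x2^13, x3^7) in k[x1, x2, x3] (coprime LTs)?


Pure powers, coprime LTs => already GB.
Degrees: 11, 13, 7
Max=13


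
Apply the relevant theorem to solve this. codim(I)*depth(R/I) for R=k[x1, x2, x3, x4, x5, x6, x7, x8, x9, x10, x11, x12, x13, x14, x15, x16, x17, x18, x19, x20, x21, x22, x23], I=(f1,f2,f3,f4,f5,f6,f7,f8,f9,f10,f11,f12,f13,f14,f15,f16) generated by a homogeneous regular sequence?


codim=16, depth=dim(R/I)=23-16=7
Product=16*7=112


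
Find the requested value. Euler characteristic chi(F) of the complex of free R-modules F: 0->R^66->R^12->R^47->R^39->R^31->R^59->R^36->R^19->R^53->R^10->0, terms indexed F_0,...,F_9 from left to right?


chi = sum (-1)^i * rank:
(-1)^0*66=66
(-1)^1*12=-12
(-1)^2*47=47
(-1)^3*39=-39
(-1)^4*31=31
(-1)^5*59=-59
(-1)^6*36=36
(-1)^7*19=-19
(-1)^8*53=53
(-1)^9*10=-10
chi=94


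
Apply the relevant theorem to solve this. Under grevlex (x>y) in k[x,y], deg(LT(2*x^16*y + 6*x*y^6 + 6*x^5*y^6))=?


LT: 2*x^16*y
deg_x=16, deg_y=1
Total=16+1=17


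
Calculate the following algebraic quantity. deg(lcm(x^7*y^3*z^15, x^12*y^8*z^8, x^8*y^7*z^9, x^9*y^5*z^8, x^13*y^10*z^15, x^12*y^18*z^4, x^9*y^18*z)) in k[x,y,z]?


lcm = componentwise max:
x: max(7,12,8,9,13,12,9)=13
y: max(3,8,7,5,10,18,18)=18
z: max(15,8,9,8,15,4,1)=15
Total=13+18+15=46


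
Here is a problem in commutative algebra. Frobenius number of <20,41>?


gcd(20,41)=1 => F=ab-a-b=20*41-20-41=820-61=759


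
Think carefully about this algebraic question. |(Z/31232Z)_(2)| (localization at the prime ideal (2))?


2-primary part: 31232=2^9*61
Size=2^9=512


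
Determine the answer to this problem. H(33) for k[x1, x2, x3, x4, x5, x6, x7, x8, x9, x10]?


C(d+n-1,n-1)=C(42,9)=445891810


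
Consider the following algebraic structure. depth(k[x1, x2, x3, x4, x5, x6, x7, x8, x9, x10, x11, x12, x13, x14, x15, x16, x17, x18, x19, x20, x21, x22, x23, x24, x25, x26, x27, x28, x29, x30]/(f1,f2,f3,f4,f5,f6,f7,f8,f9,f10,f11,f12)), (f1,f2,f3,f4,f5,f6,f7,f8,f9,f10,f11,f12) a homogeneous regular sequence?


depth(R)=30
depth(R/I)=30-12=18


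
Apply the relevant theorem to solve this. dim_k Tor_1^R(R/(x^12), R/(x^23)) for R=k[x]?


Tor_1(R/I,R/J)=(I cap J)/IJ=(x^23)/(x^35)
dim=35-23=min(12,23)=12


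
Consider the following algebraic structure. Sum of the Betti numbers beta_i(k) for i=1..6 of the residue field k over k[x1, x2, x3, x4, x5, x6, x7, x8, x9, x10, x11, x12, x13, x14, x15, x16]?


Koszul resolution: beta_i(k)=C(n,i), n=16
C(16,1)=16, C(16,2)=120, C(16,3)=560, C(16,4)=1820, C(16,5)=4368, C(16,6)=8008
Sum=14892


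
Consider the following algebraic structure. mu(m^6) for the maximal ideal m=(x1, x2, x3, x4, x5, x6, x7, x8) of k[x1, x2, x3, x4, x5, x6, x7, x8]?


Graded Nakayama: mu(m^d) = dim_k (m^d/m^(d+1)) = #degree-6 monomials in 8 vars
C(n+d-1,d)=C(13,6)=1716


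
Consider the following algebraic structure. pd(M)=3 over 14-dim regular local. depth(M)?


pd+depth=depth(R)=14
depth=14-3=11


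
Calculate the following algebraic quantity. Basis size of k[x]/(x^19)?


Basis: 1,x,...,x^18
dim=19


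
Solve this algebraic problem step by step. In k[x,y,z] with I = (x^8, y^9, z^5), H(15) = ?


Need i<8, j<9, k<5 with i+j+k=15.
For each i, j ranges over max(0,15-i-4)..min(8,15-i):
  i=0: j in [11,8] -> 0
  i=1: j in [10,8] -> 0
  i=2: j in [9,8] -> 0
  i=3: j in [8,8] -> 1
  i=4: j in [7,8] -> 2
  i=5: j in [6,8] -> 3
  i=6: j in [5,8] -> 4
  i=7: j in [4,8] -> 5
H(15) = 0+0+0+1+2+3+4+5 = 15


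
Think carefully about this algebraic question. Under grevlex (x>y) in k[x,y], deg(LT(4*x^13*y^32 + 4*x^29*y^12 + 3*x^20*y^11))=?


LT: 4*x^13*y^32
deg_x=13, deg_y=32
Total=13+32=45


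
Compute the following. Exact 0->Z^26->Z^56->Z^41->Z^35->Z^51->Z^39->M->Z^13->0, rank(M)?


Alt sum=0:
(-1)^0*26 + (-1)^1*56 + (-1)^2*41 + (-1)^3*35 + (-1)^4*51 + (-1)^5*39 + (-1)^6*? + (-1)^7*13=0
rank(M)=25


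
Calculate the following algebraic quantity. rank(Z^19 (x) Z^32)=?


rank(M(x)N) = rank(M)*rank(N)
19*32 = 608


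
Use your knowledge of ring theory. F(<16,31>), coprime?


gcd(16,31)=1 => F=ab-a-b=16*31-16-31=496-47=449


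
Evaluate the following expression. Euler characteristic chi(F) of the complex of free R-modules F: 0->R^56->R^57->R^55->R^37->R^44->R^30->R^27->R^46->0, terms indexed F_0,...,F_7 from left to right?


chi = sum (-1)^i * rank:
(-1)^0*56=56
(-1)^1*57=-57
(-1)^2*55=55
(-1)^3*37=-37
(-1)^4*44=44
(-1)^5*30=-30
(-1)^6*27=27
(-1)^7*46=-46
chi=12


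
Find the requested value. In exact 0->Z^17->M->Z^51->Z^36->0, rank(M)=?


Alt sum=0:
(-1)^0*17 + (-1)^1*? + (-1)^2*51 + (-1)^3*36=0
rank(M)=32


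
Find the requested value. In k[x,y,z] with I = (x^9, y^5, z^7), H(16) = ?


Need i<9, j<5, k<7 with i+j+k=16.
For each i, j ranges over max(0,16-i-6)..min(4,16-i):
  i=0: j in [10,4] -> 0
  i=1: j in [9,4] -> 0
  i=2: j in [8,4] -> 0
  i=3: j in [7,4] -> 0
  i=4: j in [6,4] -> 0
  i=5: j in [5,4] -> 0
  i=6: j in [4,4] -> 1
  i=7: j in [3,4] -> 2
  i=8: j in [2,4] -> 3
H(16) = 0+0+0+0+0+0+1+2+3 = 6


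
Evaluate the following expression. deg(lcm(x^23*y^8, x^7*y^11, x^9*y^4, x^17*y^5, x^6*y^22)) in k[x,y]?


lcm = componentwise max:
x: max(23,7,9,17,6)=23
y: max(8,11,4,5,22)=22
Total=23+22=45


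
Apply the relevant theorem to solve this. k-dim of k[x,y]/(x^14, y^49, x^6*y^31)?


k[x,y]/I, I = (x^14, y^49, x^6*y^31)
Rect: 14x49=686. Corner: (14-6)x(49-31)=144.
dim = 686-144 = 542


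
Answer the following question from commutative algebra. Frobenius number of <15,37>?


gcd(15,37)=1 => F=ab-a-b=15*37-15-37=555-52=503


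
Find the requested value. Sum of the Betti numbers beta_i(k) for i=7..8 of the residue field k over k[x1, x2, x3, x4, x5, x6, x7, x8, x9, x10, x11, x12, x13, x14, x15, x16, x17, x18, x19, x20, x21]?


Koszul resolution: beta_i(k)=C(n,i), n=21
C(21,7)=116280, C(21,8)=203490
Sum=319770


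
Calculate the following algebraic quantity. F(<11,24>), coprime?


gcd(11,24)=1 => F=ab-a-b=11*24-11-24=264-35=229


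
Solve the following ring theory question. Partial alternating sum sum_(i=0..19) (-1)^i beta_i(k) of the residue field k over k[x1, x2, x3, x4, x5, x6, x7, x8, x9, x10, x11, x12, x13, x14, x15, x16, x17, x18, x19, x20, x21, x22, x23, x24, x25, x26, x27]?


Koszul resolution: beta_i(k)=C(n,i), n=27
sum_(i=0..p) (-1)^i C(n,i) = (-1)^p C(n-1,p)
(-1)^19*C(26,19) = (-1)^19*657800 = -657800


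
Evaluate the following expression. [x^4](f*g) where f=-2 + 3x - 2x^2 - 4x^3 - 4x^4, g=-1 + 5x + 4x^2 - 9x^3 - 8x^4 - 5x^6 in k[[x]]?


[x^4] = sum a_i*b_j, i+j=4
  -2*-8=16
  3*-9=-27
  -2*4=-8
  -4*5=-20
  -4*-1=4
Sum=-35


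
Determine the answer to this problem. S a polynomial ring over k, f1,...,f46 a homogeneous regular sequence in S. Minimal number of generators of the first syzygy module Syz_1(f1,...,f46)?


Regular sequence => Koszul complex is the minimal free resolution.
Syz_1 minimally generated by Koszul relations f_i*e_j - f_j*e_i (i<j): mu(Syz_1) = beta_2 = C(m,2) = m(m-1)/2
m=46
46*45/2 = 1035


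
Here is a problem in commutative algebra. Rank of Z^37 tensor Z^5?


rank(M(x)N) = rank(M)*rank(N)
37*5 = 185


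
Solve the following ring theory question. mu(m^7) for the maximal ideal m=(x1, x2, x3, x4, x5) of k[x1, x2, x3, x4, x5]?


Graded Nakayama: mu(m^d) = dim_k (m^d/m^(d+1)) = #degree-7 monomials in 5 vars
C(n+d-1,d)=C(11,7)=330


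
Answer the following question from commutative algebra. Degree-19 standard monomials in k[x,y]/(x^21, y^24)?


k[x,y], I = (x^21, y^24), d = 19
Need i < 21 and d-i < 24.
Range: 0 <= i <= 19.
H(19) = 20


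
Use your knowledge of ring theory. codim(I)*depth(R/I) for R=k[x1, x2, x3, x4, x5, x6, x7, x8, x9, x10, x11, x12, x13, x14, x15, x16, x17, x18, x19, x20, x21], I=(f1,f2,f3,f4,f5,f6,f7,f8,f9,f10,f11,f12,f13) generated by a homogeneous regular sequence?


codim=13, depth=dim(R/I)=21-13=8
Product=13*8=104


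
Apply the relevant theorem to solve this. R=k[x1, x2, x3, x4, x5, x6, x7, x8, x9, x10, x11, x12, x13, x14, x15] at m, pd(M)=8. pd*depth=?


pd+depth=15
depth=15-8=7
pd*depth=8*7=56


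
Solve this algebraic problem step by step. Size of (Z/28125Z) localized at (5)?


5-primary part: 28125=5^5*9
Size=5^5=3125


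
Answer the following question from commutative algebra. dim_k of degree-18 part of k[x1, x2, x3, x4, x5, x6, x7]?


C(d+n-1,n-1)=C(24,6)=134596


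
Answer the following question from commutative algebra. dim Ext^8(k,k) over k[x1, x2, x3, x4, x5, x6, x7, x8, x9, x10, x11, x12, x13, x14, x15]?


C(n,i)=C(15,8)=6435


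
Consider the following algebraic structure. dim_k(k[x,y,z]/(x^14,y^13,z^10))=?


Basis: x^iy^jz^k, i<14,j<13,k<10
14*13*10=1820


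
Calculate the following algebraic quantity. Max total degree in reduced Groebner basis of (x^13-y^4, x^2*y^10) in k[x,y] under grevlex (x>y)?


LT(f1)=x^13, LT(f2)=x^2y^10, lcm=x^13y^10
S(f1,f2) = y^10*f1 - x^11*f2 = -y^14
Reduced GB = {f1, f2, y^14}; degrees 13, 12, 14
Max = 14


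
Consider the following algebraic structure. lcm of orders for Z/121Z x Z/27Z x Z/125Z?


Exponent = lcm of the cyclic orders; pairwise coprime => product.
11^2*3^3*5^3=121*27*125=408375


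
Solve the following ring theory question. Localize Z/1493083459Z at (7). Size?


7-primary part: 1493083459=7^9*37
Size=7^9=40353607


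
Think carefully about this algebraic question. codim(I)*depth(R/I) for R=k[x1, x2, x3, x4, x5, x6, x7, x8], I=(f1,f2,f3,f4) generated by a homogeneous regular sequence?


codim=4, depth=dim(R/I)=8-4=4
Product=4*4=16


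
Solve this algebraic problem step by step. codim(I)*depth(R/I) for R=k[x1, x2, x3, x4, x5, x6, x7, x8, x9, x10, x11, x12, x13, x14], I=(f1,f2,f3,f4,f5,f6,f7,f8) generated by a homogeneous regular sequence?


codim=8, depth=dim(R/I)=14-8=6
Product=8*6=48


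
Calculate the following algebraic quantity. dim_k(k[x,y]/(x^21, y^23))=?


Basis: x^i*y^j, i<21, j<23
21*23=483


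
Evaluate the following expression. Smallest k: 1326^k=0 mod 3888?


1326^k mod 3888:
k=1: 1326
k=2: 900
k=3: 3672
k=4: 1296
k=5: 0
First zero at k = 5


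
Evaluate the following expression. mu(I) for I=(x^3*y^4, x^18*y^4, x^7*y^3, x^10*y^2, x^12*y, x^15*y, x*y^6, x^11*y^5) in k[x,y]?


Remove redundant (divisible by others).
x^11*y^5 redundant.
x^18*y^4 redundant.
x^15*y redundant.
Min: x^12*y, x^10*y^2, x^7*y^3, x^3*y^4, x*y^6
Count=5


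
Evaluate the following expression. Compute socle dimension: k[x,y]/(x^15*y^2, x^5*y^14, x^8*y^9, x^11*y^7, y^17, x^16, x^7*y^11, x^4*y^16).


Socle = ann(m) = span of standard monomials u with x*u, y*u in I (staircase corners).
Minimal generators: x^16, x^15*y^2, x^11*y^7, x^8*y^9, x^7*y^11, x^5*y^14, x^4*y^16, y^17
Corners: x^3y^16, x^4y^15, x^6y^13, x^7y^10, x^10y^8, x^14y^6, x^15y
Socle dim=7


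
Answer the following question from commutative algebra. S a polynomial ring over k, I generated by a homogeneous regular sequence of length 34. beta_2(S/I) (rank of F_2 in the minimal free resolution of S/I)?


Regular sequence => Koszul complex is the minimal free resolution.
Syz_1 minimally generated by Koszul relations f_i*e_j - f_j*e_i (i<j): mu(Syz_1) = beta_2 = C(m,2) = m(m-1)/2
m=34
34*33/2 = 561


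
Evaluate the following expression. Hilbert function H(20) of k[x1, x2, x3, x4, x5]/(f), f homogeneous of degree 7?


C(24,4)-C(17,4)=10626-2380=8246


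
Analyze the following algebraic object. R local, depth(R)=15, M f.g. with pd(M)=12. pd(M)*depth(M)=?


pd+depth=15
depth=15-12=3
pd*depth=12*3=36


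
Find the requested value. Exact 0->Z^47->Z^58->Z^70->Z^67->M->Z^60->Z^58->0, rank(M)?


Alt sum=0:
(-1)^0*47 + (-1)^1*58 + (-1)^2*70 + (-1)^3*67 + (-1)^4*? + (-1)^5*60 + (-1)^6*58=0
rank(M)=10


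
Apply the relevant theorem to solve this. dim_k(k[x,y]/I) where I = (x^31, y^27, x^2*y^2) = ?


k[x,y]/I, I = (x^31, y^27, x^2*y^2)
Rect: 31x27=837. Corner: (31-2)x(27-2)=725.
dim = 837-725 = 112


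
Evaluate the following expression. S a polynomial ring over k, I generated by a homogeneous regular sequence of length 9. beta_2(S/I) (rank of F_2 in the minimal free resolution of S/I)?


Regular sequence => Koszul complex is the minimal free resolution.
Syz_1 minimally generated by Koszul relations f_i*e_j - f_j*e_i (i<j): mu(Syz_1) = beta_2 = C(m,2) = m(m-1)/2
m=9
9*8/2 = 36


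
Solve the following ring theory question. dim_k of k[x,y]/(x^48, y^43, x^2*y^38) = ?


k[x,y]/I, I = (x^48, y^43, x^2*y^38)
Rect: 48x43=2064. Corner: (48-2)x(43-38)=230.
dim = 2064-230 = 1834


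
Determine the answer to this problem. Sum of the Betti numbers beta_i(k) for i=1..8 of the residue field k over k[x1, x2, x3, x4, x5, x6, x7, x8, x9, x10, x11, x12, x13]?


Koszul resolution: beta_i(k)=C(n,i), n=13
C(13,1)=13, C(13,2)=78, C(13,3)=286, C(13,4)=715, C(13,5)=1287, C(13,6)=1716, C(13,7)=1716, C(13,8)=1287
Sum=7098


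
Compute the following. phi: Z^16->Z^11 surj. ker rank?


rank(ker) = 16-11 = 5


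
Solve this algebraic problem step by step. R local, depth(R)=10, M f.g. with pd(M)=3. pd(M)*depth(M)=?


pd+depth=10
depth=10-3=7
pd*depth=3*7=21


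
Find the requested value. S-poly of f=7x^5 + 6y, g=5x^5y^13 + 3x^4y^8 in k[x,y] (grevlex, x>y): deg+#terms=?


LT(f)=7x^5, LT(g)=5x^5y^13
lcm(LM)=x^5y^13
S(f,g) (scaled by 35 to clear denominators) = 5y^13*f - 7*g = 30y^14 - 21x^4y^8
2 terms, deg 14.
14+2=16


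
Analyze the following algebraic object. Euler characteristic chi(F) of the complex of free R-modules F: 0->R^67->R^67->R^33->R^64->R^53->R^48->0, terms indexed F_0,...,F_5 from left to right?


chi = sum (-1)^i * rank:
(-1)^0*67=67
(-1)^1*67=-67
(-1)^2*33=33
(-1)^3*64=-64
(-1)^4*53=53
(-1)^5*48=-48
chi=-26


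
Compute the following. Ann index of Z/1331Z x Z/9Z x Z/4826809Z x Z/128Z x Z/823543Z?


Exponent = lcm of the cyclic orders; pairwise coprime => product.
11^3*3^2*13^6*2^7*7^7=1331*9*4826809*128*823543=6095045170098428544


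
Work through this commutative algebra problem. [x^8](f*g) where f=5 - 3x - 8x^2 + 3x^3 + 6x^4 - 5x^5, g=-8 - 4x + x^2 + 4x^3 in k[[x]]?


[x^8] = sum a_i*b_j, i+j=8
  -5*4=-20
Sum=-20


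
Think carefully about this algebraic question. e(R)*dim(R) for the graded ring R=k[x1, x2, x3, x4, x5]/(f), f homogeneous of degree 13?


e(R)=deg(f)=13, dim(R)=5-1=4
e*dim=13*4=52


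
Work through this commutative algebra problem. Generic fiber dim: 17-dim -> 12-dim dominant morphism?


dim(fiber)=dim(X)-dim(Y)=17-12=5


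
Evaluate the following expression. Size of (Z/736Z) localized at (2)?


2-primary part: 736=2^5*23
Size=2^5=32


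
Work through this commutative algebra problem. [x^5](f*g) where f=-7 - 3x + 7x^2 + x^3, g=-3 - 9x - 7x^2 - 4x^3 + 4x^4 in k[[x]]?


[x^5] = sum a_i*b_j, i+j=5
  -3*4=-12
  7*-4=-28
  1*-7=-7
Sum=-47


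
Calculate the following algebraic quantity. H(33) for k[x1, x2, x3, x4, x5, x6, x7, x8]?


C(d+n-1,n-1)=C(40,7)=18643560


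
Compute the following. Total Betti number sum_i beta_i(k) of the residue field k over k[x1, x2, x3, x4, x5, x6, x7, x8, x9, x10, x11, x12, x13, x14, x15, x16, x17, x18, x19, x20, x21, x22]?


Koszul resolution: beta_i(k)=C(n,i), n=22
sum_i C(22,i) = 2^22 = 4194304


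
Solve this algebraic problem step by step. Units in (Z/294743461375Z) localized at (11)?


Local ring = Z/2357947691Z.
phi(2357947691) = 11^8*(11-1) = 2143588810


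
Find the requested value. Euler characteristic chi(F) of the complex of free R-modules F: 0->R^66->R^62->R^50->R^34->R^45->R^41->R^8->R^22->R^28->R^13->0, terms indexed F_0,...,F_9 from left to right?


chi = sum (-1)^i * rank:
(-1)^0*66=66
(-1)^1*62=-62
(-1)^2*50=50
(-1)^3*34=-34
(-1)^4*45=45
(-1)^5*41=-41
(-1)^6*8=8
(-1)^7*22=-22
(-1)^8*28=28
(-1)^9*13=-13
chi=25


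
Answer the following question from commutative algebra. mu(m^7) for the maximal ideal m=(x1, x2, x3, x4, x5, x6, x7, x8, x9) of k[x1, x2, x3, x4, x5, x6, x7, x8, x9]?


Graded Nakayama: mu(m^d) = dim_k (m^d/m^(d+1)) = #degree-7 monomials in 9 vars
C(n+d-1,d)=C(15,7)=6435


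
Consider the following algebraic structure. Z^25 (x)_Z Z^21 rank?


rank(M(x)N) = rank(M)*rank(N)
25*21 = 525


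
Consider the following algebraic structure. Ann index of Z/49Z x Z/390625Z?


Exponent = lcm of the cyclic orders; pairwise coprime => product.
7^2*5^8=49*390625=19140625


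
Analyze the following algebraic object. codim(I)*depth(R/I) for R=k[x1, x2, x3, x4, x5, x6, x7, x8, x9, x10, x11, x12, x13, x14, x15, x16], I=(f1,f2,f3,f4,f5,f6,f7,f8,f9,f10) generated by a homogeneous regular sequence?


codim=10, depth=dim(R/I)=16-10=6
Product=10*6=60


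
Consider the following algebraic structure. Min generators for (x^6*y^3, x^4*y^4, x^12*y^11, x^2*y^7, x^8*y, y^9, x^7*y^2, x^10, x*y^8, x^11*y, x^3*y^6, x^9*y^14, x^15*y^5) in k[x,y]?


Remove redundant (divisible by others).
x^11*y redundant.
x^15*y^5 redundant.
x^12*y^11 redundant.
x^9*y^14 redundant.
Min: x^10, x^8*y, x^7*y^2, x^6*y^3, x^4*y^4, x^3*y^6, x^2*y^7, x*y^8, y^9
Count=9


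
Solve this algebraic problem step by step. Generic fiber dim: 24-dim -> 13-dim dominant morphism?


dim(fiber)=dim(X)-dim(Y)=24-13=11


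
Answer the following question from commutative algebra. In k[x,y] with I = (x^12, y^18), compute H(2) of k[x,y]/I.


k[x,y], I = (x^12, y^18), d = 2
Need i < 12 and d-i < 18.
Range: 0 <= i <= 2.
H(2) = 3


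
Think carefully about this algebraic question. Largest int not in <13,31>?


gcd(13,31)=1 => F=ab-a-b=13*31-13-31=403-44=359


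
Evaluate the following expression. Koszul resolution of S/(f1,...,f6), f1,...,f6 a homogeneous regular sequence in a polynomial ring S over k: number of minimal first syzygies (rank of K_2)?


Regular sequence => Koszul complex is the minimal free resolution.
Syz_1 minimally generated by Koszul relations f_i*e_j - f_j*e_i (i<j): mu(Syz_1) = beta_2 = C(m,2) = m(m-1)/2
m=6
6*5/2 = 15


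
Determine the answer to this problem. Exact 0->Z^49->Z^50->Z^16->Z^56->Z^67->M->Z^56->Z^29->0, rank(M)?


Alt sum=0:
(-1)^0*49 + (-1)^1*50 + (-1)^2*16 + (-1)^3*56 + (-1)^4*67 + (-1)^5*? + (-1)^6*56 + (-1)^7*29=0
rank(M)=53


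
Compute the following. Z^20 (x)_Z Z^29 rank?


rank(M(x)N) = rank(M)*rank(N)
20*29 = 580


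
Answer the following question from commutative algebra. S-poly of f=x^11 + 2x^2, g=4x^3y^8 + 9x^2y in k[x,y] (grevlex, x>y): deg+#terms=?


LT(f)=x^11, LT(g)=4x^3y^8
lcm(LM)=x^11y^8
S(f,g) (scaled by 4 to clear denominators) = 4y^8*f - x^8*g = -9x^10y + 8x^2y^8
2 terms, deg 11.
11+2=13


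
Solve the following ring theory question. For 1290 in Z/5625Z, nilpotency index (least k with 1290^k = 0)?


1290^k mod 5625:
k=1: 1290
k=2: 4725
k=3: 3375
k=4: 0
First zero at k = 4


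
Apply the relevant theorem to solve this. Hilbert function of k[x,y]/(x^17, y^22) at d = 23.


k[x,y], I = (x^17, y^22), d = 23
Need i < 17 and d-i < 22.
Range: 2 <= i <= 16.
H(23) = 15


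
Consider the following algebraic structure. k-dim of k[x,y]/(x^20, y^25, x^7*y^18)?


k[x,y]/I, I = (x^20, y^25, x^7*y^18)
Rect: 20x25=500. Corner: (20-7)x(25-18)=91.
dim = 500-91 = 409


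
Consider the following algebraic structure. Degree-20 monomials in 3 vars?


C(d+n-1,n-1)=C(22,2)=231


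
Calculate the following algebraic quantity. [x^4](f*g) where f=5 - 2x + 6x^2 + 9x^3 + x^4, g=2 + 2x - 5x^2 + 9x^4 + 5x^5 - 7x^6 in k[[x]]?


[x^4] = sum a_i*b_j, i+j=4
  5*9=45
  6*-5=-30
  9*2=18
  1*2=2
Sum=35


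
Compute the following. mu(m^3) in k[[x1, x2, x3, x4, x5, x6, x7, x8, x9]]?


C(n+d-1,d)=C(11,3)=165


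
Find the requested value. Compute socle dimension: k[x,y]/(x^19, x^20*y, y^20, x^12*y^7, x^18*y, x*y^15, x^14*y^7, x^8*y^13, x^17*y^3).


Socle = ann(m) = span of standard monomials u with x*u, y*u in I (staircase corners).
Redundant generators: x^14*y^7, x^20*y
Minimal generators: x^19, x^18*y, x^17*y^3, x^12*y^7, x^8*y^13, x*y^15, y^20
Corners: y^19, x^7y^14, x^11y^12, x^16y^6, x^17y^2, x^18
Socle dim=6


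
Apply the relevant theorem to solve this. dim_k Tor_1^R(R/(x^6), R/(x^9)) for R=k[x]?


Tor_1(R/I,R/J)=(I cap J)/IJ=(x^9)/(x^15)
dim=15-9=min(6,9)=6


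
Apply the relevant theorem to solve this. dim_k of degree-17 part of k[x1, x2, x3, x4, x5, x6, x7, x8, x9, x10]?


C(d+n-1,n-1)=C(26,9)=3124550


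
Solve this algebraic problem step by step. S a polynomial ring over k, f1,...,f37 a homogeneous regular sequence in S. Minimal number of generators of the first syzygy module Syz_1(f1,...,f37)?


Regular sequence => Koszul complex is the minimal free resolution.
Syz_1 minimally generated by Koszul relations f_i*e_j - f_j*e_i (i<j): mu(Syz_1) = beta_2 = C(m,2) = m(m-1)/2
m=37
37*36/2 = 666


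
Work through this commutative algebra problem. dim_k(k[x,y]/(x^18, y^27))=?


Basis: x^i*y^j, i<18, j<27
18*27=486


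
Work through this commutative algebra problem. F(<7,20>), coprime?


gcd(7,20)=1 => F=ab-a-b=7*20-7-20=140-27=113


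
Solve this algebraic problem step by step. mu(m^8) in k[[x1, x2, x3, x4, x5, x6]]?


C(n+d-1,d)=C(13,8)=1287


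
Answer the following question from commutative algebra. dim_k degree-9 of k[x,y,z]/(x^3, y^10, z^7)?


Need i<3, j<10, k<7 with i+j+k=9.
For each i, j ranges over max(0,9-i-6)..min(9,9-i):
  i=0: j in [3,9] -> 7
  i=1: j in [2,8] -> 7
  i=2: j in [1,7] -> 7
H(9) = 7+7+7 = 21


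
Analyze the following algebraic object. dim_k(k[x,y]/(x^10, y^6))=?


Basis: x^i*y^j, i<10, j<6
10*6=60


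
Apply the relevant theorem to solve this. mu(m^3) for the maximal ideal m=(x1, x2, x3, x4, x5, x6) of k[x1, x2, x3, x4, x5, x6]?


Graded Nakayama: mu(m^d) = dim_k (m^d/m^(d+1)) = #degree-3 monomials in 6 vars
C(n+d-1,d)=C(8,3)=56


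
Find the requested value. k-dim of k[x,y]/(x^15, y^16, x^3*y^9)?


k[x,y]/I, I = (x^15, y^16, x^3*y^9)
Rect: 15x16=240. Corner: (15-3)x(16-9)=84.
dim = 240-84 = 156


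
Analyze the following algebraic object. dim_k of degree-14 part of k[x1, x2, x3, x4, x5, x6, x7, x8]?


C(d+n-1,n-1)=C(21,7)=116280


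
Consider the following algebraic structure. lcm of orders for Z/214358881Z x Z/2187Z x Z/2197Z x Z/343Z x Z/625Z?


Exponent = lcm of the cyclic orders; pairwise coprime => product.
11^8*3^7*13^3*7^3*5^4=214358881*2187*2197*343*625=220797656011768460625


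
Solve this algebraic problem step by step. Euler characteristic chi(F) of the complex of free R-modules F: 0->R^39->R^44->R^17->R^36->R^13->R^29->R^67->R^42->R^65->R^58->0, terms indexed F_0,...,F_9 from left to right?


chi = sum (-1)^i * rank:
(-1)^0*39=39
(-1)^1*44=-44
(-1)^2*17=17
(-1)^3*36=-36
(-1)^4*13=13
(-1)^5*29=-29
(-1)^6*67=67
(-1)^7*42=-42
(-1)^8*65=65
(-1)^9*58=-58
chi=-8


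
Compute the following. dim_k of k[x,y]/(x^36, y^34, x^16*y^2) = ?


k[x,y]/I, I = (x^36, y^34, x^16*y^2)
Rect: 36x34=1224. Corner: (36-16)x(34-2)=640.
dim = 1224-640 = 584


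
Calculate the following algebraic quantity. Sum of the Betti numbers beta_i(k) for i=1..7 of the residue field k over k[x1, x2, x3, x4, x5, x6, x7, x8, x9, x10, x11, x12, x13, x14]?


Koszul resolution: beta_i(k)=C(n,i), n=14
C(14,1)=14, C(14,2)=91, C(14,3)=364, C(14,4)=1001, C(14,5)=2002, C(14,6)=3003, C(14,7)=3432
Sum=9907


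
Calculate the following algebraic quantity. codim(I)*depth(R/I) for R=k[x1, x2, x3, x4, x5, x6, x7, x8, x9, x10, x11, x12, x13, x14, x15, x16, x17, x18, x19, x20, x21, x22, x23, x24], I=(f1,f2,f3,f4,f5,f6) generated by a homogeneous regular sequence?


codim=6, depth=dim(R/I)=24-6=18
Product=6*18=108


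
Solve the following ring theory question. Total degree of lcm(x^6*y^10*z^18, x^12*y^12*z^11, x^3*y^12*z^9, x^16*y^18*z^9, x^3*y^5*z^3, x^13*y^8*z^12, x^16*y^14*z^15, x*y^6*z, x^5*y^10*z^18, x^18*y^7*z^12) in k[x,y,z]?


lcm = componentwise max:
x: max(6,12,3,16,3,13,16,1,5,18)=18
y: max(10,12,12,18,5,8,14,6,10,7)=18
z: max(18,11,9,9,3,12,15,1,18,12)=18
Total=18+18+18=54


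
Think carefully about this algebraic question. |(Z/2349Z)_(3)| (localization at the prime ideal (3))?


3-primary part: 2349=3^4*29
Size=3^4=81


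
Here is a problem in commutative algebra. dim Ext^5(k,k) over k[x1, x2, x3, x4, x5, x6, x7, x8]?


C(n,i)=C(8,5)=56


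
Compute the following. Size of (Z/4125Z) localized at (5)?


5-primary part: 4125=5^3*33
Size=5^3=125


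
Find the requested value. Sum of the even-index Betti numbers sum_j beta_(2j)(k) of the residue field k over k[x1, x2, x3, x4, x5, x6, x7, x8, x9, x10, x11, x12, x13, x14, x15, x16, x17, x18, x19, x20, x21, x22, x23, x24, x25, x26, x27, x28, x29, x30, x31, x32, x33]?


Koszul resolution: beta_i(k)=C(n,i), n=33
sum_even C(33,i) = 2^(n-1) = 2^32 = 4294967296


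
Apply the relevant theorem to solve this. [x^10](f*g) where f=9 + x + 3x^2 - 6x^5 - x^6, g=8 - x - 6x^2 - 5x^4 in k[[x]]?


[x^10] = sum a_i*b_j, i+j=10
  -1*-5=5
Sum=5


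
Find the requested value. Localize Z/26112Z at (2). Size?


2-primary part: 26112=2^9*51
Size=2^9=512


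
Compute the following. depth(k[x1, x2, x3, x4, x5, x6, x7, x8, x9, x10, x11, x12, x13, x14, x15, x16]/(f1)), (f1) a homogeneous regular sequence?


depth(R)=16
depth(R/I)=16-1=15


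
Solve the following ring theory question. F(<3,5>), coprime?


gcd(3,5)=1 => F=ab-a-b=3*5-3-5=15-8=7


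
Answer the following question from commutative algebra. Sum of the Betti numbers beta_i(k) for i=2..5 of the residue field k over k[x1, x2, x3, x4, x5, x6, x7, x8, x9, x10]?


Koszul resolution: beta_i(k)=C(n,i), n=10
C(10,2)=45, C(10,3)=120, C(10,4)=210, C(10,5)=252
Sum=627


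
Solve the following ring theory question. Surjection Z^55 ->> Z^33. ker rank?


rank(ker) = 55-33 = 22


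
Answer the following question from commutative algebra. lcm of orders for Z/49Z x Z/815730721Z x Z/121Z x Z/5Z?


Exponent = lcm of the cyclic orders; pairwise coprime => product.
7^2*13^8*11^2*5^1=49*815730721*121*5=24182337224045


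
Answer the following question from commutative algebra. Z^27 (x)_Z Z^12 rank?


rank(M(x)N) = rank(M)*rank(N)
27*12 = 324


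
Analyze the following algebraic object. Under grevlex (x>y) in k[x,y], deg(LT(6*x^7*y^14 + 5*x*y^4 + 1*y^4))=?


LT: 6*x^7*y^14
deg_x=7, deg_y=14
Total=7+14=21


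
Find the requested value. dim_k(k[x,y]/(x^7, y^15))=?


Basis: x^i*y^j, i<7, j<15
7*15=105


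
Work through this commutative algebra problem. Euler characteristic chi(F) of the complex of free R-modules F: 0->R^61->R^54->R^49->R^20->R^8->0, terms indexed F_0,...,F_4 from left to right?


chi = sum (-1)^i * rank:
(-1)^0*61=61
(-1)^1*54=-54
(-1)^2*49=49
(-1)^3*20=-20
(-1)^4*8=8
chi=44


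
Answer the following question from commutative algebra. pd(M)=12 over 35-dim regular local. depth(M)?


pd+depth=depth(R)=35
depth=35-12=23


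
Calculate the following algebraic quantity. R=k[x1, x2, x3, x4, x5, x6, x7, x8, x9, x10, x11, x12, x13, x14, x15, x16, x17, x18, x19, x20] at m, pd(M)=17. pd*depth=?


pd+depth=20
depth=20-17=3
pd*depth=17*3=51


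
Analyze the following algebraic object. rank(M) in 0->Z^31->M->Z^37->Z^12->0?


Alt sum=0:
(-1)^0*31 + (-1)^1*? + (-1)^2*37 + (-1)^3*12=0
rank(M)=56


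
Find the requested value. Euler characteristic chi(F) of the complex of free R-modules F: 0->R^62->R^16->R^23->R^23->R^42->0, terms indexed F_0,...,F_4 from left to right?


chi = sum (-1)^i * rank:
(-1)^0*62=62
(-1)^1*16=-16
(-1)^2*23=23
(-1)^3*23=-23
(-1)^4*42=42
chi=88


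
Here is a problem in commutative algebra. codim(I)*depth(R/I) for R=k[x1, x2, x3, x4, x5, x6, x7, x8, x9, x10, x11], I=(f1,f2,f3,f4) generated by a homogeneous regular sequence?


codim=4, depth=dim(R/I)=11-4=7
Product=4*7=28


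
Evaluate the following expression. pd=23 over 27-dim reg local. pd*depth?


pd+depth=27
depth=27-23=4
pd*depth=23*4=92


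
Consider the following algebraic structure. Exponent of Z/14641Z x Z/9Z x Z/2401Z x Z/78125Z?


Exponent = lcm of the cyclic orders; pairwise coprime => product.
11^4*3^2*7^4*5^7=14641*9*2401*78125=24716981953125


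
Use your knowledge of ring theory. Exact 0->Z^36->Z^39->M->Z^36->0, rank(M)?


Alt sum=0:
(-1)^0*36 + (-1)^1*39 + (-1)^2*? + (-1)^3*36=0
rank(M)=39


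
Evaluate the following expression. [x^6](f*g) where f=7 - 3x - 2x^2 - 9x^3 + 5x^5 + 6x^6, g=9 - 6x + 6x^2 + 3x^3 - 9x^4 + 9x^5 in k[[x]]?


[x^6] = sum a_i*b_j, i+j=6
  -3*9=-27
  -2*-9=18
  -9*3=-27
  5*-6=-30
  6*9=54
Sum=-12


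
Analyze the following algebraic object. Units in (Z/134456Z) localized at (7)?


Local ring = Z/16807Z.
phi(16807) = 7^4*(7-1) = 14406


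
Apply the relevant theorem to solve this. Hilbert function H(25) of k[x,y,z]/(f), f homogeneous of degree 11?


C(27,2)-C(16,2)=351-120=231


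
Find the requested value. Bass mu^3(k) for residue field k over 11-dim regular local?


C(n,i)=C(11,3)=165


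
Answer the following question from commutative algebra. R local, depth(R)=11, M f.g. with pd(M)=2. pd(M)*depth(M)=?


pd+depth=11
depth=11-2=9
pd*depth=2*9=18


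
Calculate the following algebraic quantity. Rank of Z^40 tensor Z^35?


rank(M(x)N) = rank(M)*rank(N)
40*35 = 1400


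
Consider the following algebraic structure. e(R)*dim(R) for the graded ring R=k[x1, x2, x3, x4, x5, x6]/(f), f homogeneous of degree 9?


e(R)=deg(f)=9, dim(R)=6-1=5
e*dim=9*5=45


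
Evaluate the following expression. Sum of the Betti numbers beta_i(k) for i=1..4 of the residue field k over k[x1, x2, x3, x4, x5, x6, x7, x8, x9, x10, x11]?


Koszul resolution: beta_i(k)=C(n,i), n=11
C(11,1)=11, C(11,2)=55, C(11,3)=165, C(11,4)=330
Sum=561


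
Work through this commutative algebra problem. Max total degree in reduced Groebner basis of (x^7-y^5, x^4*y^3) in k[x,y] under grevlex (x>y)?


LT(f1)=x^7, LT(f2)=x^4y^3, lcm=x^7y^3
S(f1,f2) = y^3*f1 - x^3*f2 = -y^8
Reduced GB = {f1, f2, y^8}; degrees 7, 7, 8
Max = 8


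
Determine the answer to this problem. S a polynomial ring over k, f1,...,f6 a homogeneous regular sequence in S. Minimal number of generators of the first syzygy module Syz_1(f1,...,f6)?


Regular sequence => Koszul complex is the minimal free resolution.
Syz_1 minimally generated by Koszul relations f_i*e_j - f_j*e_i (i<j): mu(Syz_1) = beta_2 = C(m,2) = m(m-1)/2
m=6
6*5/2 = 15


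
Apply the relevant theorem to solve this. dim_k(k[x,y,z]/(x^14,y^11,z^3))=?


Basis: x^iy^jz^k, i<14,j<11,k<3
14*11*3=462
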